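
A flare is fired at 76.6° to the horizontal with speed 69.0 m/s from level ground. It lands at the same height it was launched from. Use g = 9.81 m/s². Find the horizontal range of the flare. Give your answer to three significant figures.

Components: v_x = 69.0 cos 76.6° = 15.99 m/s, v_y = 69.0 sin 76.6° = 67.12 m/s.
Time of flight (same landing height): t = 2 v_y / g = 2 × 67.12 / 9.81 = 13.68 s.
Range: R = v_x · t = 15.99 × 13.68 = 219 m.

219 m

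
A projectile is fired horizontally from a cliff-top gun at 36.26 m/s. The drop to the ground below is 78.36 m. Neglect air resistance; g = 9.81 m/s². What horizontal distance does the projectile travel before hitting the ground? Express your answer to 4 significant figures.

Initial vertical velocity is zero, so the fall time comes from h = ½ g t²: t = √(2 × 78.36 / 9.81) = 3.9969 s.
Horizontal motion is uniform at 36.26 m/s, so x = 36.26 × 3.9969 = 144.9 m.

144.9 m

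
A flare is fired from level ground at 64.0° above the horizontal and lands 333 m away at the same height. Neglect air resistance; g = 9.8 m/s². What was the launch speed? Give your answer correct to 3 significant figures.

64.4 m/s

On level ground, R = v₀² sin(2θ) / g, so v₀ = √(R g / sin 2θ).
sin(2 × 64.0°) = 0.7880.
v₀ = √(333 × 9.8 / 0.7880) = √4141 = 64.4 m/s.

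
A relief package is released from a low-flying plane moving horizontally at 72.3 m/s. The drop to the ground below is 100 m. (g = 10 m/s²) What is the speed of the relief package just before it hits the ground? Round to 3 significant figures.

Fall time: t = √(2 × 100 / 10) = 4.472 s.
At impact: v_x = 72.3 m/s (unchanged), v_y = g t = 10 × 4.472 = 44.72 m/s.
Speed = √(v_x² + v_y²) = √(5227 + 2000) = 85.0 m/s.

85.0 m/s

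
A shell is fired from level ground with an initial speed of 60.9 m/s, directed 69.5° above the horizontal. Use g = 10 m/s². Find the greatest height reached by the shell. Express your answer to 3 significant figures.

163 m

Vertical component of launch velocity: v_y = 60.9 sin 69.5° = 57.04 m/s.
At the highest point the vertical velocity is zero, so v_y² = 2 g h_max.
h_max = (57.04)² / (2 × 10) = 3254 / 20.00 = 163 m.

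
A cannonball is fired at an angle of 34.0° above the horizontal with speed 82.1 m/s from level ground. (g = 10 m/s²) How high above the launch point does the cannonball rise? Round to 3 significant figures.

Vertical component of launch velocity: v_y = 82.1 sin 34.0° = 45.91 m/s.
At the highest point the vertical velocity is zero, so v_y² = 2 g h_max.
h_max = (45.91)² / (2 × 10) = 2108 / 20.00 = 105 m.

105 m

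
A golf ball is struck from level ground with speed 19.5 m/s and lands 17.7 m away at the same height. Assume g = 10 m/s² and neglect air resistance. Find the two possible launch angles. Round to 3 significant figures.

Level-ground range: R = v₀² sin(2θ)/g ⇒ sin 2θ = R g / v₀² = 17.7×10/19.5² = 0.4655.
2θ = arcsin(0.4655) = 27.74° or 180° − 27.74° = 152.26°.
So θ = 13.9° or θ = 76.1°.

13.9° and 76.1°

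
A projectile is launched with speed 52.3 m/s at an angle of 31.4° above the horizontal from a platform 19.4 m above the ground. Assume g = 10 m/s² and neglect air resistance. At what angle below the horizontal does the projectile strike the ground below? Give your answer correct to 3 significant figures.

37.0°

v_x = 52.3 cos 31.4° = 44.64 m/s.
At impact |v_y| = √(v_y0² + 2 g h) = √(27.25² + 2×10×19.4) = 33.62 m/s.
Angle below horizontal = arctan(|v_y| / v_x) = arctan(33.62 / 44.64) = 37.0°.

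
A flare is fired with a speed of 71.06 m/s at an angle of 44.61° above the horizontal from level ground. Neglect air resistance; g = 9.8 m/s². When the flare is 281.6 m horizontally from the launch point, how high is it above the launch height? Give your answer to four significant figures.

v_x = 71.06 cos 44.61° = 50.588 m/s, v_y0 = 71.06 sin 44.61° = 49.904 m/s.
Time to reach x = 281.6 m: t = x / v_x = 281.6 / 50.588 = 5.5665 s.
y = v_y0 t − ½ g t² = 49.904×5.5665 − 4.900×5.5665² = 126.0 m.

126.0 m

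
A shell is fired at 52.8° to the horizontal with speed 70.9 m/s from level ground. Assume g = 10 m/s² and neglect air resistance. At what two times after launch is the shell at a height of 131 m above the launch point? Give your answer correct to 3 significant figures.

3.26 s and 8.03 s

v_y0 = 70.9 sin 52.8° = 56.47 m/s.
Set y = v_y0 t − ½ g t² = 131: 5.000 t² − 56.47 t + 131 = 0.
t = [56.47 ± √(3189 − 2620)] / 10 = (56.47 ± 23.85) / 10, giving t = 3.26 s or t = 8.03 s.
So the shell is at 131 m at t = 3.26 s (rising) and t = 8.03 s (falling).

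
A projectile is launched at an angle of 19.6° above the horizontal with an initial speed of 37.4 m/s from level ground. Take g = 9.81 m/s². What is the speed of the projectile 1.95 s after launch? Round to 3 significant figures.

35.8 m/s

v_x = 37.4 cos 19.6° = 35.23 m/s (constant).
v_y(t) = 37.4 sin 19.6° − g t = 12.55 − 9.81 × 1.95 = -6.579 m/s.
Speed = √(v_x² + v_y²) = √(1241 + 43.28) = 35.8 m/s.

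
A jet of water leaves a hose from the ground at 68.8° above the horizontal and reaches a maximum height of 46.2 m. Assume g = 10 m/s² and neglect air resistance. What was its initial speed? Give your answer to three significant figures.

At maximum height v_y = 0, so (v₀ sin θ)² = 2 g H.
v₀ sin 68.8° = √(2 × 10 × 46.2) = 30.40 m/s.
v₀ = 30.40 / sin 68.8° = 30.40 / 0.9323 = 32.6 m/s.

32.6 m/s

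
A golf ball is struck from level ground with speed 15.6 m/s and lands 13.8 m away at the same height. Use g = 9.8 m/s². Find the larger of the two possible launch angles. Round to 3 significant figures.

73.1°

Level-ground range: R = v₀² sin(2θ)/g ⇒ sin 2θ = R g / v₀² = 13.8×9.8/15.6² = 0.5557.
2θ = arcsin(0.5557) = 33.76° or 180° − 33.76° = 146.24°.
So θ = 16.9° or θ = 73.1°.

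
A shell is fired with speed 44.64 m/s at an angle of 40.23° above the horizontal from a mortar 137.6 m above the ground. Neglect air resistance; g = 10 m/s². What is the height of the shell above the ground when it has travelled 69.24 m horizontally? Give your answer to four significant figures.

v_x = 44.64 cos 40.23° = 34.081 m/s, v_y0 = 44.64 sin 40.23° = 28.831 m/s.
Time to reach x = 69.24 m: t = x / v_x = 69.24 / 34.081 = 2.0316 s.
y = 137.6 + v_y0 t − ½ g t² = 137.6 + 28.831×2.0316 − 5.000×2.0316² = 175.5 m.

175.5 m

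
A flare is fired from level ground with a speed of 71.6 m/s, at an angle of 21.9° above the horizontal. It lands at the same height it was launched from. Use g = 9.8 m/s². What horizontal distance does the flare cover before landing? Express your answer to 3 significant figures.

362 m

For level ground, R = v₀² sin(2θ) / g.
sin(2 × 21.9°) = sin 43.80° = 0.6921.
R = (71.6)² × 0.6921 / 9.8 = 362 m.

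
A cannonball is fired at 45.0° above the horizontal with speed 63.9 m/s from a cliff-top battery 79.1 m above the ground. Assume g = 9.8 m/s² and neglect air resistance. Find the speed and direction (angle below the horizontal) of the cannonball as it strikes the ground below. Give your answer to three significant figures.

75.1 m/s at 53.0° below the horizontal

v_x = 63.9 cos 45.0° = 45.18 m/s (constant).
|v_y| at impact = √((45.18)² + 2×9.8×79.1) = 59.93 m/s.
Speed = √(45.18² + 59.93²) = 75.1 m/s; angle = arctan(59.93/45.18) = 53.0° below horizontal.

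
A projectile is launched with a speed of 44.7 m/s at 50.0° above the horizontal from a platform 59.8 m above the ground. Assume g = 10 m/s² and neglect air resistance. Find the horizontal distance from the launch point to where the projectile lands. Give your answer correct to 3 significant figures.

238 m

Components: v_x = 44.7 cos 50.0° = 28.73 m/s, v_y = 44.7 sin 50.0° = 34.24 m/s.
Vertical: 0 = 59.8 + 34.24 t − ½(10) t² ⇒ 5.000 t² − 34.24 t − 59.8 = 0.
t = [34.24 + √(1172 + 1196)] / 10.00 = 8.290 s.
Horizontal: R = v_x · t = 28.73 × 8.290 = 238 m.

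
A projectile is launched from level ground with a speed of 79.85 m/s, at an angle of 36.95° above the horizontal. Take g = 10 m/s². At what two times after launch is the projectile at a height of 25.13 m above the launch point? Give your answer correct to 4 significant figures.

0.5557 s and 9.044 s

v_y0 = 79.85 sin 36.95° = 47.999 m/s.
Set y = v_y0 t − ½ g t² = 25.13: 5.000 t² − 47.999 t + 25.13 = 0.
t = [47.999 ± √(2303.9 − 502.60)] / 10 = (47.999 ± 42.442) / 10, giving t = 0.5557 s or t = 9.044 s.
So the projectile is at 25.13 m at t = 0.5557 s (rising) and t = 9.044 s (falling).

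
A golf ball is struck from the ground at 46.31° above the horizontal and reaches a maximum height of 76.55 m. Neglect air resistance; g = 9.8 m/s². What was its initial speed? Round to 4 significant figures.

At maximum height v_y = 0, so (v₀ sin θ)² = 2 g H.
v₀ sin 46.31° = √(2 × 9.8 × 76.55) = 38.735 m/s.
v₀ = 38.735 / sin 46.31° = 38.735 / 0.7231 = 53.57 m/s.

53.57 m/s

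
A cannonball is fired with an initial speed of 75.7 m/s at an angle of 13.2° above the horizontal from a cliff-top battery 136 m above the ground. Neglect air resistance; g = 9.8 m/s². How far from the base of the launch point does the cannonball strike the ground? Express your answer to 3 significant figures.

539 m

Components: v_x = 75.7 cos 13.2° = 73.70 m/s, v_y = 75.7 sin 13.2° = 17.29 m/s.
Vertical: 0 = 136 + 17.29 t − ½(9.8) t² ⇒ 4.900 t² − 17.29 t − 136 = 0.
t = [17.29 + √(298.9 + 2666)] / 9.800 = 7.320 s.
Horizontal: R = v_x · t = 73.70 × 7.320 = 539 m.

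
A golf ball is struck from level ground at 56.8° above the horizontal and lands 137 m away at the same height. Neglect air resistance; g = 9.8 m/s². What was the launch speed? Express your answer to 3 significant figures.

38.3 m/s

On level ground, R = v₀² sin(2θ) / g, so v₀ = √(R g / sin 2θ).
sin(2 × 56.8°) = 0.9164.
v₀ = √(137 × 9.8 / 0.9164) = √1465 = 38.3 m/s.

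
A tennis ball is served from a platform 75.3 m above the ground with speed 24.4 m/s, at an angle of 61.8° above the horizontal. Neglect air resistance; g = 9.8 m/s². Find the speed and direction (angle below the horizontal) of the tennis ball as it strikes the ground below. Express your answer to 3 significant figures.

45.5 m/s at 75.3° below the horizontal

v_x = 24.4 cos 61.8° = 11.53 m/s (constant).
|v_y| at impact = √((21.50)² + 2×9.8×75.3) = 44.02 m/s.
Speed = √(11.53² + 44.02²) = 45.5 m/s; angle = arctan(44.02/11.53) = 75.3° below horizontal.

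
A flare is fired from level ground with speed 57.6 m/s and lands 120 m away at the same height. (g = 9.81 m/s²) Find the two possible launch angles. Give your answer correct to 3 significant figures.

Level-ground range: R = v₀² sin(2θ)/g ⇒ sin 2θ = R g / v₀² = 120×9.81/57.6² = 0.3548.
2θ = arcsin(0.3548) = 20.78° or 180° − 20.78° = 159.22°.
So θ = 10.4° or θ = 79.6°.

10.4° and 79.6°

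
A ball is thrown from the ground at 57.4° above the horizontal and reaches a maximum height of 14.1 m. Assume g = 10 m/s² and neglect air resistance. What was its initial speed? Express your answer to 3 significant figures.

19.9 m/s

At maximum height v_y = 0, so (v₀ sin θ)² = 2 g H.
v₀ sin 57.4° = √(2 × 10 × 14.1) = 16.79 m/s.
v₀ = 16.79 / sin 57.4° = 16.79 / 0.8425 = 19.9 m/s.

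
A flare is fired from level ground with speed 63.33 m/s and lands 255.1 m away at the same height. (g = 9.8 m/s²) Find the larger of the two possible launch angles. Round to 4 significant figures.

70.72°

Level-ground range: R = v₀² sin(2θ)/g ⇒ sin 2θ = R g / v₀² = 255.1×9.8/63.33² = 0.6233.
2θ = arcsin(0.6233) = 38.558° or 180° − 38.558° = 141.442°.
So θ = 19.28° or θ = 70.72°.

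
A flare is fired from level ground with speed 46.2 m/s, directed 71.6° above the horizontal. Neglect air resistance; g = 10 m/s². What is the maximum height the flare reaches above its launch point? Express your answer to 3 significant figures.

96.1 m

Vertical component of launch velocity: v_y = 46.2 sin 71.6° = 43.84 m/s.
At the highest point the vertical velocity is zero, so v_y² = 2 g h_max.
h_max = (43.84)² / (2 × 10) = 1922 / 20.00 = 96.1 m.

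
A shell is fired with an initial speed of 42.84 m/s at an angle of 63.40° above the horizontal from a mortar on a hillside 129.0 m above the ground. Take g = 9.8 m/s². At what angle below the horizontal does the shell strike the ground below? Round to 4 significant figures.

73.12°

v_x = 42.84 cos 63.40° = 19.182 m/s.
At impact |v_y| = √(v_y0² + 2 g h) = √(38.306² + 2×9.8×129.0) = 63.212 m/s.
Angle below horizontal = arctan(|v_y| / v_x) = arctan(63.212 / 19.182) = 73.12°.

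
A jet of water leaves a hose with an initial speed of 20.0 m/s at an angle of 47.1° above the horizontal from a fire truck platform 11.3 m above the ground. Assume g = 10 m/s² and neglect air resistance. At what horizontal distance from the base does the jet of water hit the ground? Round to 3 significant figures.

Components: v_x = 20.0 cos 47.1° = 13.61 m/s, v_y = 20.0 sin 47.1° = 14.65 m/s.
Vertical: 0 = 11.3 + 14.65 t − ½(10) t² ⇒ 5.000 t² − 14.65 t − 11.3 = 0.
t = [14.65 + √(214.6 + 226.0)] / 10.00 = 3.564 s.
Horizontal: R = v_x · t = 13.61 × 3.564 = 48.5 m.

48.5 m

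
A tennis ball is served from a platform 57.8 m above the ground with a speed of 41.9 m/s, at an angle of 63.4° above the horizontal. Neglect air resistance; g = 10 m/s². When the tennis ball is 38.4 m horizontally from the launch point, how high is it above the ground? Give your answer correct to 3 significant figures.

114 m

v_x = 41.9 cos 63.4° = 18.76 m/s, v_y0 = 41.9 sin 63.4° = 37.47 m/s.
Time to reach x = 38.4 m: t = x / v_x = 38.4 / 18.76 = 2.047 s.
y = 57.8 + v_y0 t − ½ g t² = 57.8 + 37.47×2.047 − 5.000×2.047² = 114 m.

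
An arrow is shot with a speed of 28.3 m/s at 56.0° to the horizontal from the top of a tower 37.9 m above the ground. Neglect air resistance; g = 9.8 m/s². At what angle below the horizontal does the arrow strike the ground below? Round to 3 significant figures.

66.2°

v_x = 28.3 cos 56.0° = 15.83 m/s.
At impact |v_y| = √(v_y0² + 2 g h) = √(23.46² + 2×9.8×37.9) = 35.96 m/s.
Angle below horizontal = arctan(|v_y| / v_x) = arctan(35.96 / 15.83) = 66.2°.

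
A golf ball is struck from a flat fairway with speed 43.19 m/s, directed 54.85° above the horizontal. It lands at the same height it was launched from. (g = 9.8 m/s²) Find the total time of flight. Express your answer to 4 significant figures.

7.207 s

Vertical component: v_y = 43.19 sin 54.85° = 35.314 m/s.
For a projectile landing at launch height, time of flight is t = 2 v_y / g = 2 × 35.314 / 9.8 = 7.207 s.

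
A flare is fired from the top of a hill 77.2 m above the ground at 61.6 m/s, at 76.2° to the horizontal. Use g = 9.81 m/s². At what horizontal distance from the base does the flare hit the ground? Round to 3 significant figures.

Components: v_x = 61.6 cos 76.2° = 14.69 m/s, v_y = 61.6 sin 76.2° = 59.82 m/s.
Vertical: 0 = 77.2 + 59.82 t − ½(9.81) t² ⇒ 4.905 t² − 59.82 t − 77.2 = 0.
t = [59.82 + √(3578 + 1515)] / 9.810 = 13.37 s.
Horizontal: R = v_x · t = 14.69 × 13.37 = 196 m.

196 m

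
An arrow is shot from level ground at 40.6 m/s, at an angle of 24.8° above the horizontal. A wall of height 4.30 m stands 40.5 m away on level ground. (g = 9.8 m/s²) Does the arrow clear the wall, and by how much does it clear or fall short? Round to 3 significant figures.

Yes — it clears the wall by 8.50 m.

v_x = 40.6 cos 24.8° = 36.86 m/s; v_y0 = 40.6 sin 24.8° = 17.03 m/s.
Time to reach the wall: t = 40.5 / 36.86 = 1.099 s.
Height at that point: y = 17.03×1.099 − 4.900×1.099² = 12.80 m.
That is 12.80 − 4.30 = 8.50 m above the top of the wall, so the arrow clears it.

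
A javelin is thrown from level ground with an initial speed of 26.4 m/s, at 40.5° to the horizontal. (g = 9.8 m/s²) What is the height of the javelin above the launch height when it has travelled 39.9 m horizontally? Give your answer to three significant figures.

14.7 m

v_x = 26.4 cos 40.5° = 20.07 m/s, v_y0 = 26.4 sin 40.5° = 17.15 m/s.
Time to reach x = 39.9 m: t = x / v_x = 39.9 / 20.07 = 1.988 s.
y = v_y0 t − ½ g t² = 17.15×1.988 − 4.900×1.988² = 14.7 m.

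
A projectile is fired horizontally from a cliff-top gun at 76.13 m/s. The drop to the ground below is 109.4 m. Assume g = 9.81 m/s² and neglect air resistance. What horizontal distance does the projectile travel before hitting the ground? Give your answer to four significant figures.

359.5 m

Initial vertical velocity is zero, so the fall time comes from h = ½ g t²: t = √(2 × 109.4 / 9.81) = 4.7227 s.
Horizontal motion is uniform at 76.13 m/s, so x = 76.13 × 4.7227 = 359.5 m.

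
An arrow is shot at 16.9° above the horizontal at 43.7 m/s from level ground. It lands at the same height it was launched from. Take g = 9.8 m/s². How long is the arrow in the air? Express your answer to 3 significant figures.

Vertical component: v_y = 43.7 sin 16.9° = 12.70 m/s.
For a projectile landing at launch height, time of flight is t = 2 v_y / g = 2 × 12.70 / 9.8 = 2.59 s.

2.59 s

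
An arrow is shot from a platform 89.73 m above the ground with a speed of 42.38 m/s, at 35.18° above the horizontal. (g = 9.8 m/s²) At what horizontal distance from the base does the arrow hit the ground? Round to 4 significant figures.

Components: v_x = 42.38 cos 35.18° = 34.639 m/s, v_y = 42.38 sin 35.18° = 24.417 m/s.
Vertical: 0 = 89.73 + 24.417 t − ½(9.8) t² ⇒ 4.900 t² − 24.417 t − 89.73 = 0.
t = [24.417 + √(596.19 + 1758.7)] / 9.800 = 7.4433 s.
Horizontal: R = v_x · t = 34.639 × 7.4433 = 257.8 m.

257.8 m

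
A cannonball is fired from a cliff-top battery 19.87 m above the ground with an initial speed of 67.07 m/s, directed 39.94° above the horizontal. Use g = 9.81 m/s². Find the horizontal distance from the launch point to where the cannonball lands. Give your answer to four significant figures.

474.0 m

Components: v_x = 67.07 cos 39.94° = 51.424 m/s, v_y = 67.07 sin 39.94° = 43.058 m/s.
Vertical: 0 = 19.87 + 43.058 t − ½(9.81) t² ⇒ 4.905 t² − 43.058 t − 19.87 = 0.
t = [43.058 + √(1854.0 + 389.85)] / 9.810 = 9.2179 s.
Horizontal: R = v_x · t = 51.424 × 9.2179 = 474.0 m.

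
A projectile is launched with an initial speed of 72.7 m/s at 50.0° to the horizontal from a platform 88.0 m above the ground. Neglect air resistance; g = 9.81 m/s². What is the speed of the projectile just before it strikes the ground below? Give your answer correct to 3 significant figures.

83.7 m/s

v_x = 72.7 cos 50.0° = 46.73 m/s is unchanged throughout.
For the vertical component, v_y² = v_y0² + 2 g h = (55.69)² + 2×9.81×88.0 = 4828, so |v_y| = 69.48 m/s.
Impact speed = √(v_x² + v_y²) = √(2184 + 4828) = 83.7 m/s.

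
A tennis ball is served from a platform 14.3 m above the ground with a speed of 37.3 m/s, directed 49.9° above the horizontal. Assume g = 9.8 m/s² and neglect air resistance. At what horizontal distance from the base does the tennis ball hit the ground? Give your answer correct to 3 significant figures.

Components: v_x = 37.3 cos 49.9° = 24.03 m/s, v_y = 37.3 sin 49.9° = 28.53 m/s.
Vertical: 0 = 14.3 + 28.53 t − ½(9.8) t² ⇒ 4.900 t² − 28.53 t − 14.3 = 0.
t = [28.53 + √(814.0 + 280.3)] / 9.800 = 6.287 s.
Horizontal: R = v_x · t = 24.03 × 6.287 = 151 m.

151 m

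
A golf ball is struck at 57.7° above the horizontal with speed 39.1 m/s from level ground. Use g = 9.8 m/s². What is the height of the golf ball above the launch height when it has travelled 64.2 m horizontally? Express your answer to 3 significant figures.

v_x = 39.1 cos 57.7° = 20.89 m/s, v_y0 = 39.1 sin 57.7° = 33.05 m/s.
Time to reach x = 64.2 m: t = x / v_x = 64.2 / 20.89 = 3.073 s.
y = v_y0 t − ½ g t² = 33.05×3.073 − 4.900×3.073² = 55.3 m.

55.3 m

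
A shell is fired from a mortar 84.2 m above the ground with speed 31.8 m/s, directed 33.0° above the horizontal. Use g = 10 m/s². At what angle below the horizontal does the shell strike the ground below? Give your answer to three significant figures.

59.1°

v_x = 31.8 cos 33.0° = 26.67 m/s.
At impact |v_y| = √(v_y0² + 2 g h) = √(17.32² + 2×10×84.2) = 44.54 m/s.
Angle below horizontal = arctan(|v_y| / v_x) = arctan(44.54 / 26.67) = 59.1°.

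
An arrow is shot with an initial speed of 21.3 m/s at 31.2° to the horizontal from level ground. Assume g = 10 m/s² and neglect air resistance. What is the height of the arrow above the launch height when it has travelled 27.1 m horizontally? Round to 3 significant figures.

5.35 m

v_x = 21.3 cos 31.2° = 18.22 m/s, v_y0 = 21.3 sin 31.2° = 11.03 m/s.
Time to reach x = 27.1 m: t = x / v_x = 27.1 / 18.22 = 1.487 s.
y = v_y0 t − ½ g t² = 11.03×1.487 − 5.000×1.487² = 5.35 m.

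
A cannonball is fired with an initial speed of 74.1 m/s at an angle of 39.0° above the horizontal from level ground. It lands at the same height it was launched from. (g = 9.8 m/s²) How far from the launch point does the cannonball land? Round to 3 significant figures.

Components: v_x = 74.1 cos 39.0° = 57.59 m/s, v_y = 74.1 sin 39.0° = 46.63 m/s.
Time of flight (same landing height): t = 2 v_y / g = 2 × 46.63 / 9.8 = 9.516 s.
Range: R = v_x · t = 57.59 × 9.516 = 548 m.

548 m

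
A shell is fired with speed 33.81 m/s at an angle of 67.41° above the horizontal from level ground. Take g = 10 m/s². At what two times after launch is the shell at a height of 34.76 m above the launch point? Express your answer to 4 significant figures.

1.451 s and 4.793 s

v_y0 = 33.81 sin 67.41° = 31.216 m/s.
Set y = v_y0 t − ½ g t² = 34.76: 5.000 t² − 31.216 t + 34.76 = 0.
t = [31.216 ± √(974.44 − 695.20)] / 10 = (31.216 ± 16.710) / 10, giving t = 1.451 s or t = 4.793 s.
So the shell is at 34.76 m at t = 1.451 s (rising) and t = 4.793 s (falling).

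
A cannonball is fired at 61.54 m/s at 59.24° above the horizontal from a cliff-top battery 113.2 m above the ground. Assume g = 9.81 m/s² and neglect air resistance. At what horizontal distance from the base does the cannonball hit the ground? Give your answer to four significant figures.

Components: v_x = 61.54 cos 59.24° = 31.474 m/s, v_y = 61.54 sin 59.24° = 52.882 m/s.
Vertical: 0 = 113.2 + 52.882 t − ½(9.81) t² ⇒ 4.905 t² − 52.882 t − 113.2 = 0.
t = [52.882 + √(2796.5 + 2221.0)] / 9.810 = 12.611 s.
Horizontal: R = v_x · t = 31.474 × 12.611 = 396.9 m.

396.9 m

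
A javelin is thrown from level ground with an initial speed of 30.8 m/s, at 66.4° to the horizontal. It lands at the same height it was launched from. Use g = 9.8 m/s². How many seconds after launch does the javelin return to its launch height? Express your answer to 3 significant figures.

Vertical component: v_y = 30.8 sin 66.4° = 28.22 m/s.
For a projectile landing at launch height, time of flight is t = 2 v_y / g = 2 × 28.22 / 9.8 = 5.76 s.

5.76 s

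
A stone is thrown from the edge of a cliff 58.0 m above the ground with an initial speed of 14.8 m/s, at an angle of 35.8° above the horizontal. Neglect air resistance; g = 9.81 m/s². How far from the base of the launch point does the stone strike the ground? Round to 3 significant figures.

53.2 m

Components: v_x = 14.8 cos 35.8° = 12.00 m/s, v_y = 14.8 sin 35.8° = 8.657 m/s.
Vertical: 0 = 58.0 + 8.657 t − ½(9.81) t² ⇒ 4.905 t² − 8.657 t − 58.0 = 0.
t = [8.657 + √(74.94 + 1138)] / 9.810 = 4.433 s.
Horizontal: R = v_x · t = 12.00 × 4.433 = 53.2 m.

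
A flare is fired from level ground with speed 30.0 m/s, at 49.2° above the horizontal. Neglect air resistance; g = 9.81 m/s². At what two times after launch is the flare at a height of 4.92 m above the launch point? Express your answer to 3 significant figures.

0.228 s and 4.40 s

v_y0 = 30.0 sin 49.2° = 22.71 m/s.
Set y = v_y0 t − ½ g t² = 4.92: 4.905 t² − 22.71 t + 4.92 = 0.
t = [22.71 ± √(515.7 − 96.53)] / 9.81 = (22.71 ± 20.47) / 9.81, giving t = 0.228 s or t = 4.40 s.
So the flare is at 4.92 m at t = 0.228 s (rising) and t = 4.40 s (falling).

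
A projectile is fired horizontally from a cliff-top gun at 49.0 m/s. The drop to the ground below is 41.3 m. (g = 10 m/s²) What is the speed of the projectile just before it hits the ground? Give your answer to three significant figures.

56.8 m/s

Fall time: t = √(2 × 41.3 / 10) = 2.874 s.
At impact: v_x = 49.0 m/s (unchanged), v_y = g t = 10 × 2.874 = 28.74 m/s.
Speed = √(v_x² + v_y²) = √(2401 + 826.0) = 56.8 m/s.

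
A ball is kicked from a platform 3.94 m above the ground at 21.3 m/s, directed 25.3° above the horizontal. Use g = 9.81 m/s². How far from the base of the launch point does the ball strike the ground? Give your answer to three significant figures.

42.7 m

Components: v_x = 21.3 cos 25.3° = 19.26 m/s, v_y = 21.3 sin 25.3° = 9.103 m/s.
Vertical: 0 = 3.94 + 9.103 t − ½(9.81) t² ⇒ 4.905 t² − 9.103 t − 3.94 = 0.
t = [9.103 + √(82.86 + 77.30)] / 9.810 = 2.218 s.
Horizontal: R = v_x · t = 19.26 × 2.218 = 42.7 m.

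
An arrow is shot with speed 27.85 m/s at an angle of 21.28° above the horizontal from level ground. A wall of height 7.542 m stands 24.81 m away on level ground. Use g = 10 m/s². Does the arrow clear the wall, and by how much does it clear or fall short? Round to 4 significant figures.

v_x = 27.85 cos 21.28° = 25.951 m/s; v_y0 = 27.85 sin 21.28° = 10.107 m/s.
Time to reach the wall: t = 24.81 / 25.951 = 0.95603 s.
Height at that point: y = 10.107×0.95603 − 5.000×0.95603² = 5.0926 m.
That is 7.542 − 5.0926 = 2.449 m below the top of the wall, so the arrow does not clear it.

No — it falls 2.449 m short of clearing the wall.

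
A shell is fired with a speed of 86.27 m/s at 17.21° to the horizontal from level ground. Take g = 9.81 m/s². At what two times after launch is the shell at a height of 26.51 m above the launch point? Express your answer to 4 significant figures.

1.433 s and 3.770 s

v_y0 = 86.27 sin 17.21° = 25.525 m/s.
Set y = v_y0 t − ½ g t² = 26.51: 4.905 t² − 25.525 t + 26.51 = 0.
t = [25.525 ± √(651.53 − 520.13)] / 9.81 = (25.525 ± 11.463) / 9.81, giving t = 1.433 s or t = 3.770 s.
So the shell is at 26.51 m at t = 1.433 s (rising) and t = 3.770 s (falling).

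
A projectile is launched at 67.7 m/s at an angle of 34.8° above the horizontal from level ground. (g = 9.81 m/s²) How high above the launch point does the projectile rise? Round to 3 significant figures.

Vertical component of launch velocity: v_y = 67.7 sin 34.8° = 38.64 m/s.
At the highest point the vertical velocity is zero, so v_y² = 2 g h_max.
h_max = (38.64)² / (2 × 9.81) = 1493 / 19.62 = 76.1 m.

76.1 m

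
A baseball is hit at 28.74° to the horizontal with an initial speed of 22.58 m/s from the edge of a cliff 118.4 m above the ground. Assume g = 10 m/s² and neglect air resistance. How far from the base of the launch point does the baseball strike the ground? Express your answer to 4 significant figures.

Components: v_x = 22.58 cos 28.74° = 19.798 m/s, v_y = 22.58 sin 28.74° = 10.857 m/s.
Vertical: 0 = 118.4 + 10.857 t − ½(10) t² ⇒ 5.000 t² − 10.857 t − 118.4 = 0.
t = [10.857 + √(117.87 + 2368.0)] / 10.00 = 6.0715 s.
Horizontal: R = v_x · t = 19.798 × 6.0715 = 120.2 m.

120.2 m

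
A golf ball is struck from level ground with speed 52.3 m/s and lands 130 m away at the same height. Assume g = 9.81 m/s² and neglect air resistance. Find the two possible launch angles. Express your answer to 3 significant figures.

13.9° and 76.1°

Level-ground range: R = v₀² sin(2θ)/g ⇒ sin 2θ = R g / v₀² = 130×9.81/52.3² = 0.4662.
2θ = arcsin(0.4662) = 27.79° or 180° − 27.79° = 152.21°.
So θ = 13.9° or θ = 76.1°.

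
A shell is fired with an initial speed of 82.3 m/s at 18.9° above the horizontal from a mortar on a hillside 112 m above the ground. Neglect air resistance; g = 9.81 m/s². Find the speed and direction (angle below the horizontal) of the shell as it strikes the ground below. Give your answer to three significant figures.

94.7 m/s at 34.7° below the horizontal

v_x = 82.3 cos 18.9° = 77.86 m/s (constant).
|v_y| at impact = √((26.66)² + 2×9.81×112) = 53.93 m/s.
Speed = √(77.86² + 53.93²) = 94.7 m/s; angle = arctan(53.93/77.86) = 34.7° below horizontal.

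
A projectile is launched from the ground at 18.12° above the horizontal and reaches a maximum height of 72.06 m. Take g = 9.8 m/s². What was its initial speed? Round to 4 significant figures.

120.8 m/s

At maximum height v_y = 0, so (v₀ sin θ)² = 2 g H.
v₀ sin 18.12° = √(2 × 9.8 × 72.06) = 37.582 m/s.
v₀ = 37.582 / sin 18.12° = 37.582 / 0.3110 = 120.8 m/s.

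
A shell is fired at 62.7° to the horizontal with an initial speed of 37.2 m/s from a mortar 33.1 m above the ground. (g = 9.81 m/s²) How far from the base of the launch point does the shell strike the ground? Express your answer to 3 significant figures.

130 m

Components: v_x = 37.2 cos 62.7° = 17.06 m/s, v_y = 37.2 sin 62.7° = 33.06 m/s.
Vertical: 0 = 33.1 + 33.06 t − ½(9.81) t² ⇒ 4.905 t² − 33.06 t − 33.1 = 0.
t = [33.06 + √(1093 + 649.4)] / 9.810 = 7.625 s.
Horizontal: R = v_x · t = 17.06 × 7.625 = 130 m.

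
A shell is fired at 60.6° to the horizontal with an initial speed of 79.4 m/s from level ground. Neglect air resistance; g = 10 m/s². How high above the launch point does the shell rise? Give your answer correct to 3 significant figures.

239 m

Vertical component of launch velocity: v_y = 79.4 sin 60.6° = 69.17 m/s.
At the highest point the vertical velocity is zero, so v_y² = 2 g h_max.
h_max = (69.17)² / (2 × 10) = 4784 / 20.00 = 239 m.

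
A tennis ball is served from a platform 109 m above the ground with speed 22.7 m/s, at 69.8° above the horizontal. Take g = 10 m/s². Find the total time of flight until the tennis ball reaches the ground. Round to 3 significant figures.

7.26 s

Vertical component: v_y = 22.7 sin 69.8° = 21.30 m/s.
Taking up as positive with launch at y = 109 m, landing at y = 0: 0 = 109 + 21.30 t − ½(10) t².
Solving 5.000 t² − 21.30 t − 109 = 0 gives t = [21.30 + √(21.30² + 4·5.000·109)] / 10.00 = 7.26 s.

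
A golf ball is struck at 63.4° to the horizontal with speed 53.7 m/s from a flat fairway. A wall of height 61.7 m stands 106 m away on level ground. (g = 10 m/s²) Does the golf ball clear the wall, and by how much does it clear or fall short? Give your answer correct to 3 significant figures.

v_x = 53.7 cos 63.4° = 24.04 m/s; v_y0 = 53.7 sin 63.4° = 48.02 m/s.
Time to reach the wall: t = 106 / 24.04 = 4.409 s.
Height at that point: y = 48.02×4.409 − 5.000×4.409² = 114.5 m.
That is 114.5 − 61.7 = 52.8 m above the top of the wall, so the golf ball clears it.

Yes — it clears the wall by 52.8 m.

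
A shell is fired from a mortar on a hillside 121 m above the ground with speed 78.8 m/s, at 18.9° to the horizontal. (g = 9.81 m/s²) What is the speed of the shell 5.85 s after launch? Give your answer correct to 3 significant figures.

81.1 m/s

v_x = 78.8 cos 18.9° = 74.55 m/s (constant).
v_y(t) = 78.8 sin 18.9° − g t = 25.52 − 9.81 × 5.85 = -31.87 m/s.
Speed = √(v_x² + v_y²) = √(5558 + 1016) = 81.1 m/s.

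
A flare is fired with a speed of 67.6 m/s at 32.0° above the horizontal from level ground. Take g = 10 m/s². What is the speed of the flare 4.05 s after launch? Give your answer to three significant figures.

v_x = 67.6 cos 32.0° = 57.33 m/s (constant).
v_y(t) = 67.6 sin 32.0° − g t = 35.82 − 10 × 4.05 = -4.680 m/s.
Speed = √(v_x² + v_y²) = √(3287 + 21.90) = 57.5 m/s.

57.5 m/s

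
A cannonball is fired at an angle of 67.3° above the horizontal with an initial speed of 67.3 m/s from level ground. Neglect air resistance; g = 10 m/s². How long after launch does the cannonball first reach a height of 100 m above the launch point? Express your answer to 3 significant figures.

1.90 s

v_y0 = 67.3 sin 67.3° = 62.09 m/s.
Set y = v_y0 t − ½ g t² = 100: 5.000 t² − 62.09 t + 100 = 0.
t = [62.09 ± √(3855 − 2000)] / 10 = (62.09 ± 43.07) / 10, giving t = 1.90 s or t = 10.5 s.
The cannonball is on the way up at the first time, so t = 1.90 s.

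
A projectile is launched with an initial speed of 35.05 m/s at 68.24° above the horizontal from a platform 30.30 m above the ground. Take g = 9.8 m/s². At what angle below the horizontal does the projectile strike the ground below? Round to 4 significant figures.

v_x = 35.05 cos 68.24° = 12.994 m/s.
At impact |v_y| = √(v_y0² + 2 g h) = √(32.553² + 2×9.8×30.30) = 40.664 m/s.
Angle below horizontal = arctan(|v_y| / v_x) = arctan(40.664 / 12.994) = 72.28°.

72.28°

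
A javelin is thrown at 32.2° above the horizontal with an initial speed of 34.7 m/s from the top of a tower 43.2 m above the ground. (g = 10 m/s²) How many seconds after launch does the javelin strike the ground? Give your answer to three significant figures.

Vertical component: v_y = 34.7 sin 32.2° = 18.49 m/s.
Taking up as positive with launch at y = 43.2 m, landing at y = 0: 0 = 43.2 + 18.49 t − ½(10) t².
Solving 5.000 t² − 18.49 t − 43.2 = 0 gives t = [18.49 + √(18.49² + 4·5.000·43.2)] / 10.00 = 5.32 s.

5.32 s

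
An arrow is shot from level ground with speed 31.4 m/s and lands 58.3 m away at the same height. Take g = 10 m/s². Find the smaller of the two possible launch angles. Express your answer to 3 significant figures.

18.1°

Level-ground range: R = v₀² sin(2θ)/g ⇒ sin 2θ = R g / v₀² = 58.3×10/31.4² = 0.5913.
2θ = arcsin(0.5913) = 36.25° or 180° − 36.25° = 143.75°.
So θ = 18.1° or θ = 71.9°.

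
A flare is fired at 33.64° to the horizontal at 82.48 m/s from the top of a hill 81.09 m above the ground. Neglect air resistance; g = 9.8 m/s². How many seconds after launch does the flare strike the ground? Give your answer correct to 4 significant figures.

Vertical component: v_y = 82.48 sin 33.64° = 45.692 m/s.
Taking up as positive with launch at y = 81.09 m, landing at y = 0: 0 = 81.09 + 45.692 t − ½(9.8) t².
Solving 4.900 t² − 45.692 t − 81.09 = 0 gives t = [45.692 + √(45.692² + 4·4.900·81.09)] / 9.800 = 10.85 s.

10.85 s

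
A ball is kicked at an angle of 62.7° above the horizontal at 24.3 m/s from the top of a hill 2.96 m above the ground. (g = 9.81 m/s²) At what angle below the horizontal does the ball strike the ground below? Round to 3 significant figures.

64.0°

v_x = 24.3 cos 62.7° = 11.15 m/s.
At impact |v_y| = √(v_y0² + 2 g h) = √(21.59² + 2×9.81×2.96) = 22.90 m/s.
Angle below horizontal = arctan(|v_y| / v_x) = arctan(22.90 / 11.15) = 64.0°.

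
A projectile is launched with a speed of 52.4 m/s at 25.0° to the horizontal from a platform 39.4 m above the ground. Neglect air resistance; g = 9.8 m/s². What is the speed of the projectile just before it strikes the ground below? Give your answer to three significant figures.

59.3 m/s

v_x = 52.4 cos 25.0° = 47.49 m/s is unchanged throughout.
For the vertical component, v_y² = v_y0² + 2 g h = (22.15)² + 2×9.8×39.4 = 1263, so |v_y| = 35.54 m/s.
Impact speed = √(v_x² + v_y²) = √(2255 + 1263) = 59.3 m/s.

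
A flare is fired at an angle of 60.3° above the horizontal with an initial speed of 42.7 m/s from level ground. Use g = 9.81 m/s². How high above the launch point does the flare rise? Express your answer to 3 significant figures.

70.1 m

Vertical component of launch velocity: v_y = 42.7 sin 60.3° = 37.09 m/s.
At the highest point the vertical velocity is zero, so v_y² = 2 g h_max.
h_max = (37.09)² / (2 × 9.81) = 1376 / 19.62 = 70.1 m.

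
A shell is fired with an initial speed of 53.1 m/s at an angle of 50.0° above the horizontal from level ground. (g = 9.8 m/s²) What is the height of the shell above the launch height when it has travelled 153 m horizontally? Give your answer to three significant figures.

83.9 m

v_x = 53.1 cos 50.0° = 34.13 m/s, v_y0 = 53.1 sin 50.0° = 40.68 m/s.
Time to reach x = 153 m: t = x / v_x = 153 / 34.13 = 4.483 s.
y = v_y0 t − ½ g t² = 40.68×4.483 − 4.900×4.483² = 83.9 m.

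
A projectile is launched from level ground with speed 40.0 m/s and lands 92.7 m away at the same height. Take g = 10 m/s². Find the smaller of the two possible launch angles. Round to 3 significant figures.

17.7°

Level-ground range: R = v₀² sin(2θ)/g ⇒ sin 2θ = R g / v₀² = 92.7×10/40.0² = 0.5794.
2θ = arcsin(0.5794) = 35.41° or 180° − 35.41° = 144.59°.
So θ = 17.7° or θ = 72.3°.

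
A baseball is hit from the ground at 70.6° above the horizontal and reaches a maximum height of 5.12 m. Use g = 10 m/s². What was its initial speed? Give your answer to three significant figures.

10.7 m/s

At maximum height v_y = 0, so (v₀ sin θ)² = 2 g H.
v₀ sin 70.6° = √(2 × 10 × 5.12) = 10.12 m/s.
v₀ = 10.12 / sin 70.6° = 10.12 / 0.9432 = 10.7 m/s.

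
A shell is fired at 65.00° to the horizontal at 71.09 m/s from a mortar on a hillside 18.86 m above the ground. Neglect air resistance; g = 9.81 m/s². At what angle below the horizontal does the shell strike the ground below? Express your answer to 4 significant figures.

65.92°

v_x = 71.09 cos 65.00° = 30.044 m/s.
At impact |v_y| = √(v_y0² + 2 g h) = √(64.429² + 2×9.81×18.86) = 67.239 m/s.
Angle below horizontal = arctan(|v_y| / v_x) = arctan(67.239 / 30.044) = 65.92°.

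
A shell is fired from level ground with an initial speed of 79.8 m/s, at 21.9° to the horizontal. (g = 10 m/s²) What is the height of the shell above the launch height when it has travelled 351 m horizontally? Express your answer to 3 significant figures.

28.7 m

v_x = 79.8 cos 21.9° = 74.04 m/s, v_y0 = 79.8 sin 21.9° = 29.76 m/s.
Time to reach x = 351 m: t = x / v_x = 351 / 74.04 = 4.741 s.
y = v_y0 t − ½ g t² = 29.76×4.741 − 5.000×4.741² = 28.7 m.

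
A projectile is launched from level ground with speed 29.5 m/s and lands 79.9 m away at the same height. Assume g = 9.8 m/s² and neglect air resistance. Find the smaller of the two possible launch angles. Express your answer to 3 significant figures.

Level-ground range: R = v₀² sin(2θ)/g ⇒ sin 2θ = R g / v₀² = 79.9×9.8/29.5² = 0.8998.
2θ = arcsin(0.8998) = 64.13° or 180° − 64.13° = 115.87°.
So θ = 32.1° or θ = 57.9°.

32.1°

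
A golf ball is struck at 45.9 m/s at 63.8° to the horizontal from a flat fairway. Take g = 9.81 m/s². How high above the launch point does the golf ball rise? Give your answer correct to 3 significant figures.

86.4 m

Vertical component of launch velocity: v_y = 45.9 sin 63.8° = 41.18 m/s.
At the highest point the vertical velocity is zero, so v_y² = 2 g h_max.
h_max = (41.18)² / (2 × 9.81) = 1696 / 19.62 = 86.4 m.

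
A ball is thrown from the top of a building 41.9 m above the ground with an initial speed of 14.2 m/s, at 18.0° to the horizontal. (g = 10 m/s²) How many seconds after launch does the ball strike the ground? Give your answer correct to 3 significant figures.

3.37 s

Vertical component: v_y = 14.2 sin 18.0° = 4.388 m/s.
Taking up as positive with launch at y = 41.9 m, landing at y = 0: 0 = 41.9 + 4.388 t − ½(10) t².
Solving 5.000 t² − 4.388 t − 41.9 = 0 gives t = [4.388 + √(4.388² + 4·5.000·41.9)] / 10.00 = 3.37 s.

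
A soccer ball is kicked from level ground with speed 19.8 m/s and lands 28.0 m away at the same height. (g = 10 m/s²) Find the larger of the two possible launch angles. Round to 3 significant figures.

Level-ground range: R = v₀² sin(2θ)/g ⇒ sin 2θ = R g / v₀² = 28.0×10/19.8² = 0.7142.
2θ = arcsin(0.7142) = 45.58° or 180° − 45.58° = 134.42°.
So θ = 22.8° or θ = 67.2°.

67.2°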